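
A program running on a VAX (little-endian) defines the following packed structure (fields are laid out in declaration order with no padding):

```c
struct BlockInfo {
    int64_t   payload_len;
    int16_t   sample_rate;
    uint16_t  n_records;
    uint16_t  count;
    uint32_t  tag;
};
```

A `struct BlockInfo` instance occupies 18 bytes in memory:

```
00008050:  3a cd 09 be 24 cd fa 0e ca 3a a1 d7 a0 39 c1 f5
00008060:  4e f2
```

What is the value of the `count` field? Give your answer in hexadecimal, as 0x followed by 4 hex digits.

`count` follows `payload_len` (8 B), `sample_rate` (2 B), `n_records` (2 B), so it starts at offset 8 + 2 + 2 = 12 and occupies 2 bytes.
Bytes at offsets 12..13: A0 39.
In little-endian order the low byte comes first in memory.
Reassemble most-significant byte first: 39 A0 → 0x39A0.

0x39A0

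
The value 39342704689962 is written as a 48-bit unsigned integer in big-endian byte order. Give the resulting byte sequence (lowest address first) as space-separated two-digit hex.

23 C8 2F F0 03 2A

39342704689962 in hexadecimal, padded to 48 bits, is 0x23C82FF0032A.
Split into bytes (most-significant first): 23 C8 2F F0 03 2A.
In big-endian order the high byte comes first in memory.
So the memory order matches the most-significant-first order: 23 C8 2F F0 03 2A.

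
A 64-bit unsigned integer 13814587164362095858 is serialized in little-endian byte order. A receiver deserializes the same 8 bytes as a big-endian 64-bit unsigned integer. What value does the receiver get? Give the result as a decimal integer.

13814587164362095858 in 64-bit hexadecimal is 0xBFB745D54A793CF2.
Stored little-endian, the bytes at ascending addresses are F2 3C 79 4A D5 45 B7 BF.
Read back as big-endian, the last byte is least significant, giving 0xF23C794AD545B7BF.
0xF23C794AD545B7BF = 17454959618093856703.

17454959618093856703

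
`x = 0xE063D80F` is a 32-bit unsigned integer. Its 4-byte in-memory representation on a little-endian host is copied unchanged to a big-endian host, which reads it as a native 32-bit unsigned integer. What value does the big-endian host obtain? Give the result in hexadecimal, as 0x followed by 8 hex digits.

0x0FD863E0

Stored little-endian, the bytes at ascending addresses are 0F D8 63 E0.
Read back as big-endian, the last byte is least significant, giving 0x0FD863E0.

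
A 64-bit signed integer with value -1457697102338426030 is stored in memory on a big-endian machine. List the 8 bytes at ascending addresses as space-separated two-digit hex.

Two's complement of -1457697102338426030 in 64 bits: 1457697102338426030 = 0x143AC7CA96FF84AE; invert → 0xEBC5383569007B51; add 1 → 0xEBC5383569007B52.
Split into bytes (most-significant first): EB C5 38 35 69 00 7B 52.
Big-endian stores the most-significant byte at the lowest address.
So the memory order matches the most-significant-first order: EB C5 38 35 69 00 7B 52.

EB C5 38 35 69 00 7B 52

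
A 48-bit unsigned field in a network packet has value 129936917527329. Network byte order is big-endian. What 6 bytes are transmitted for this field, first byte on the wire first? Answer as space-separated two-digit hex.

129936917527329 in hexadecimal, padded to 48 bits, is 0x762D4BCFFB21.
Split into bytes (most-significant first): 76 2D 4B CF FB 21.
Big-endian stores the most-significant byte at the lowest address.
So the memory order matches the most-significant-first order: 76 2D 4B CF FB 21.

76 2D 4B CF FB 21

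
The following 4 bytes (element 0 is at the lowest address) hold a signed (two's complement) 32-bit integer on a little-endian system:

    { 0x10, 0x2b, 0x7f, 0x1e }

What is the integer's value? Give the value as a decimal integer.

511650576

Little-endian stores the least-significant byte at the lowest address.
Reassemble most-significant byte first: 1E 7F 2B 10 → 0x1E7F2B10.
0x1E7F2B10 = 511650576.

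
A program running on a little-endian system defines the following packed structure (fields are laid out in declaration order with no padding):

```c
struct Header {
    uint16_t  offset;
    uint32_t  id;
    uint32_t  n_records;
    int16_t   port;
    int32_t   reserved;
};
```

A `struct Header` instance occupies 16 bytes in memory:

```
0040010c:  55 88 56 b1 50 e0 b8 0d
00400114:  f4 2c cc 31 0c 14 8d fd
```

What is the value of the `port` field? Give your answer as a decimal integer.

`port` follows `offset` (2 B), `id` (4 B), `n_records` (4 B), so it starts at offset 2 + 4 + 4 = 10 and occupies 2 bytes.
Bytes at offsets 10..11: CC 31.
Little-endian: lowest address holds the least-significant byte.
Reassemble most-significant byte first: 31 CC → 0x31CC.
0x31CC = 12748.

12748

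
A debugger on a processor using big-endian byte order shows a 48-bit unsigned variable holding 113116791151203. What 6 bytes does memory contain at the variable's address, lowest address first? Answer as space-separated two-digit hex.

113116791151203 in hexadecimal, padded to 48 bits, is 0x66E10E279A63.
Split into bytes (most-significant first): 66 E1 0E 27 9A 63.
Big-endian: lowest address holds the most-significant byte.
So the memory order matches the most-significant-first order: 66 E1 0E 27 9A 63.

66 E1 0E 27 9A 63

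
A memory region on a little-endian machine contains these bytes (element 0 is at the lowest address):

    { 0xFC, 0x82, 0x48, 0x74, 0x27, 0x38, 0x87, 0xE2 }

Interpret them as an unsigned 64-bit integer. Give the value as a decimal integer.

In little-endian order the low byte comes first in memory.
Reassemble most-significant byte first: E2 87 38 27 74 48 82 FC → 0xE2873827744882FC.
0xE2873827744882FC = 16323077116533441276.

16323077116533441276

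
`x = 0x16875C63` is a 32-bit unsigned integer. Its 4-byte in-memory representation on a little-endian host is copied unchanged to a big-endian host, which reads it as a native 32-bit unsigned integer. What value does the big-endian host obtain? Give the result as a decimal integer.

Stored little-endian, the bytes at ascending addresses are 63 5C 87 16.
Read back as big-endian, the last byte is least significant, giving 0x635C8716.
0x635C8716 = 1667008278.

1667008278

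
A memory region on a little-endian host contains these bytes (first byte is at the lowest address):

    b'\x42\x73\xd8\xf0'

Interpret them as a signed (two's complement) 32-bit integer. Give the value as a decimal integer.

Little-endian: lowest address holds the least-significant byte.
Reassemble most-significant byte first: F0 D8 73 42 → 0xF0D87342.
Top bit is set, so as a signed 32-bit value this is 0xF0D87342 − 2^32 = -254250174.

-254250174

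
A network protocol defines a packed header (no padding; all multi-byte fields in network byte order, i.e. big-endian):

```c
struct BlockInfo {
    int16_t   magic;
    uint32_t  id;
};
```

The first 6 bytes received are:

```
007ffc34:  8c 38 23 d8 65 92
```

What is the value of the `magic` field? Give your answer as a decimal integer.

`magic` is the first field, at byte offset 0, occupying 2 bytes.
Bytes at offsets 0..1: 8C 38.
In big-endian order the high byte comes first in memory.
The bytes are already most-significant first: 0x8C38.
Top bit is set, so as a signed 16-bit value this is 0x8C38 − 2^16 = -29640.

-29640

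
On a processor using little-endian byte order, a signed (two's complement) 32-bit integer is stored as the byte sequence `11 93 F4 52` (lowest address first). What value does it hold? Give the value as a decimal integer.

1391760145

Little-endian stores the least-significant byte at the lowest address.
Reassemble most-significant byte first: 52 F4 93 11 → 0x52F49311.
0x52F49311 = 1391760145.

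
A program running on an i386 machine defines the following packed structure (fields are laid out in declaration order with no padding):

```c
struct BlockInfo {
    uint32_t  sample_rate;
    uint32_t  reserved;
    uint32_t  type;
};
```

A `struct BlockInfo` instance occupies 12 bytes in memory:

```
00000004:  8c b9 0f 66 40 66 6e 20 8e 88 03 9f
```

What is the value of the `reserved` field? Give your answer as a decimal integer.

544106048

`reserved` follows `sample_rate` (4 bytes), so it starts at byte offset 4 and occupies 4 bytes.
Bytes at offsets 4..7: 40 66 6E 20.
In little-endian order the low byte comes first in memory.
Reassemble most-significant byte first: 20 6E 66 40 → 0x206E6640.
0x206E6640 = 544106048.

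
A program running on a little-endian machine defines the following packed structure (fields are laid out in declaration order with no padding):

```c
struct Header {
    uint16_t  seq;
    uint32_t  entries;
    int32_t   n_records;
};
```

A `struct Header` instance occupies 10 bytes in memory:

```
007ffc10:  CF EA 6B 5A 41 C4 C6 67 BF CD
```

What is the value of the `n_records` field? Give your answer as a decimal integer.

`n_records` follows `seq` (2 B), `entries` (4 B), so it starts at offset 2 + 4 = 6 and occupies 4 bytes.
Bytes at offsets 6..9: C6 67 BF CD.
Little-endian: lowest address holds the least-significant byte.
Reassemble most-significant byte first: CD BF 67 C6 → 0xCDBF67C6.
Top bit is set, so as a signed 32-bit value this is 0xCDBF67C6 − 2^32 = -843094074.

-843094074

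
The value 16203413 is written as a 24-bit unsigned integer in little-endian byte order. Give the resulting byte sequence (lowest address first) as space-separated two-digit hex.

95 3E F7

16203413 in hexadecimal, padded to 24 bits, is 0xF73E95.
Split into bytes (most-significant first): F7 3E 95.
Little-endian stores the least-significant byte at the lowest address.
So at ascending addresses the bytes are 95 3E F7.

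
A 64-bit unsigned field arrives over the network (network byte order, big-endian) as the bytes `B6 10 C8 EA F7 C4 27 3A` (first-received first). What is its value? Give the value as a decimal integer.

13119206626034984762

In big-endian order the high byte comes first in memory.
The bytes are already most-significant first: 0xB610C8EAF7C4273A.
0xB610C8EAF7C4273A = 13119206626034984762.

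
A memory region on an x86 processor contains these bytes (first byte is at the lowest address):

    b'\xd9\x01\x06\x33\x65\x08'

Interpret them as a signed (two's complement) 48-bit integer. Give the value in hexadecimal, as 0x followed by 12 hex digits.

0x0865330601D9

Little-endian stores the least-significant byte at the lowest address.
Reassemble most-significant byte first: 08 65 33 06 01 D9 → 0x0865330601D9.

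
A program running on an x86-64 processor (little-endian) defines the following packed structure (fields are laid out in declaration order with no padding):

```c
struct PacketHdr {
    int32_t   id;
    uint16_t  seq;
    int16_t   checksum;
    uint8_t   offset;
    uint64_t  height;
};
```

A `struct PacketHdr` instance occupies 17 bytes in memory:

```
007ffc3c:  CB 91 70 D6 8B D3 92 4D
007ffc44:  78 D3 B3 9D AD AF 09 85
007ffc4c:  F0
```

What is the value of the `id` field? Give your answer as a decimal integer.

`id` is the first field, at byte offset 0, occupying 4 bytes.
Bytes at offsets 0..3: CB 91 70 D6.
Little-endian: lowest address holds the least-significant byte.
Reassemble most-significant byte first: D6 70 91 CB → 0xD67091CB.
Top bit is set, so as a signed 32-bit value this is 0xD67091CB − 2^32 = -697265717.

-697265717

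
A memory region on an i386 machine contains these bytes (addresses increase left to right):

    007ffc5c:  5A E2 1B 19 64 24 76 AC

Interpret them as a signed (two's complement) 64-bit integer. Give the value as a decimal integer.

-6019583839597501862

Little-endian: lowest address holds the least-significant byte.
Reassemble most-significant byte first: AC 76 24 64 19 1B E2 5A → 0xAC762464191BE25A.
Top bit is set, so as a signed 64-bit value this is 0xAC762464191BE25A − 2^64 = -6019583839597501862.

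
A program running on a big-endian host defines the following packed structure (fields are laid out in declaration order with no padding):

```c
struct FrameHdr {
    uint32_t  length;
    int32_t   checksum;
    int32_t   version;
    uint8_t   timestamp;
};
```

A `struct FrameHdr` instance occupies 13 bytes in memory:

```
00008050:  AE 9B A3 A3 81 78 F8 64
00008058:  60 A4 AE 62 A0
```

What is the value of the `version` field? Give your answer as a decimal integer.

1621405282

`version` follows `length` (4 B), `checksum` (4 B), so it starts at offset 4 + 4 = 8 and occupies 4 bytes.
Bytes at offsets 8..11: 60 A4 AE 62.
Big-endian: lowest address holds the most-significant byte.
The bytes are already most-significant first: 0x60A4AE62.
0x60A4AE62 = 1621405282.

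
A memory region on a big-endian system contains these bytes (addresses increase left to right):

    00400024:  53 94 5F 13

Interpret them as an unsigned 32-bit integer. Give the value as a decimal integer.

Big-endian: lowest address holds the most-significant byte.
The bytes are already most-significant first: 0x53945F13.
0x53945F13 = 1402232595.

1402232595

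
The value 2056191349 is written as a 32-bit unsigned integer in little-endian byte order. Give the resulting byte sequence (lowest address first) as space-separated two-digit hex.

75 FD 8E 7A

2056191349 in hexadecimal, padded to 32 bits, is 0x7A8EFD75.
Split into bytes (most-significant first): 7A 8E FD 75.
In little-endian order the low byte comes first in memory.
So at ascending addresses the bytes are 75 FD 8E 7A.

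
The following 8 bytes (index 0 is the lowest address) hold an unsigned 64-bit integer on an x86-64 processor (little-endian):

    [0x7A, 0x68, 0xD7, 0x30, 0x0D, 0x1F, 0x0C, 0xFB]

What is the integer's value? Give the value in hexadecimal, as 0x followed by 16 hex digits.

Little-endian: lowest address holds the least-significant byte.
Reassemble most-significant byte first: FB 0C 1F 0D 30 D7 68 7A → 0xFB0C1F0D30D7687A.

0xFB0C1F0D30D7687A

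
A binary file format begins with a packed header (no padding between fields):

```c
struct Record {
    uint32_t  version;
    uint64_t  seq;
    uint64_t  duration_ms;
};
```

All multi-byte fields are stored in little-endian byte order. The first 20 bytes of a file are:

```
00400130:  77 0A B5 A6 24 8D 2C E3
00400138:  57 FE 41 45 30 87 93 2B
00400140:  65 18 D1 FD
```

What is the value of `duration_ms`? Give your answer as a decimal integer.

`duration_ms` follows `version` (4 B), `seq` (8 B), so it starts at offset 4 + 8 = 12 and occupies 8 bytes.
Bytes at offsets 12..19: 30 87 93 2B 65 18 D1 FD.
In little-endian order the low byte comes first in memory.
Reassemble most-significant byte first: FD D1 18 65 2B 93 87 30 → 0xFDD118652B938730.
0xFDD118652B938730 = 18289426384530147120.

18289426384530147120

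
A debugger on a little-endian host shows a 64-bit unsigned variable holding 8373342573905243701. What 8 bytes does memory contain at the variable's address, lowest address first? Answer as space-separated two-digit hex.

35 EE 46 04 B5 16 34 74

8373342573905243701 in hexadecimal, padded to 64 bits, is 0x743416B50446EE35.
Split into bytes (most-significant first): 74 34 16 B5 04 46 EE 35.
Little-endian stores the least-significant byte at the lowest address.
So at ascending addresses the bytes are 35 EE 46 04 B5 16 34 74.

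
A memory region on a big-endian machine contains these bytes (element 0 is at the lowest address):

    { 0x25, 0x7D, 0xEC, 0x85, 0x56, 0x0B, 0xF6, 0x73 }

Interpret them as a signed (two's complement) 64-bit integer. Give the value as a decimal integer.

2701575408910595699

Big-endian stores the most-significant byte at the lowest address.
The bytes are already most-significant first: 0x257DEC85560BF673.
0x257DEC85560BF673 = 2701575408910595699.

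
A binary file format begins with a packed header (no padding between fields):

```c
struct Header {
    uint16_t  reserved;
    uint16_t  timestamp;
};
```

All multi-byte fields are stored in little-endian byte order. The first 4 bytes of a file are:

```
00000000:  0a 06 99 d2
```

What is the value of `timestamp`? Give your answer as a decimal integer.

53913

`timestamp` follows `reserved` (2 bytes), so it starts at byte offset 2 and occupies 2 bytes.
Bytes at offsets 2..3: 99 D2.
Little-endian stores the least-significant byte at the lowest address.
Reassemble most-significant byte first: D2 99 → 0xD299.
0xD299 = 53913.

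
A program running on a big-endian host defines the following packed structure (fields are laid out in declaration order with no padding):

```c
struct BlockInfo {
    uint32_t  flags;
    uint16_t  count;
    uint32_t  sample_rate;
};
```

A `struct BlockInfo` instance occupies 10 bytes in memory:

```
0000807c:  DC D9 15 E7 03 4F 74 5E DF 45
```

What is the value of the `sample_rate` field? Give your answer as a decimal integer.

1952374597

`sample_rate` follows `flags` (4 B), `count` (2 B), so it starts at offset 4 + 2 = 6 and occupies 4 bytes.
Bytes at offsets 6..9: 74 5E DF 45.
In big-endian order the high byte comes first in memory.
The bytes are already most-significant first: 0x745EDF45.
0x745EDF45 = 1952374597.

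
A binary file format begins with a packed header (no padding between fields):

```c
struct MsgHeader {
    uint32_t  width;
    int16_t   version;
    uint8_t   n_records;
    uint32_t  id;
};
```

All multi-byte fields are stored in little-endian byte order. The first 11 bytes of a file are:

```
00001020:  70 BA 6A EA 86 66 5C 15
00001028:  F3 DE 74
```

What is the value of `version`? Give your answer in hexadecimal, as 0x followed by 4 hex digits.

`version` follows `width` (4 bytes), so it starts at byte offset 4 and occupies 2 bytes.
Bytes at offsets 4..5: 86 66.
Little-endian stores the least-significant byte at the lowest address.
Reassemble most-significant byte first: 66 86 → 0x6686.

0x6686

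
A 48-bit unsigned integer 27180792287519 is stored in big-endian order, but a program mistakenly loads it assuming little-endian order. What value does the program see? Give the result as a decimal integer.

27180792287519 in 48-bit hexadecimal is 0x18B88578111F.
Stored big-endian, the bytes at ascending addresses are 18 B8 85 78 11 1F.
Read back as little-endian, the first byte is least significant, giving 0x1F117885B818.
0x1F117885B818 = 34159896934424.

34159896934424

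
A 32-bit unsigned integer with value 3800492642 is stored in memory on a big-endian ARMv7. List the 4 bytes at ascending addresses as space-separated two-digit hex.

3800492642 in hexadecimal, padded to 32 bits, is 0xE286EA62.
Split into bytes (most-significant first): E2 86 EA 62.
In big-endian order the high byte comes first in memory.
So the memory order matches the most-significant-first order: E2 86 EA 62.

E2 86 EA 62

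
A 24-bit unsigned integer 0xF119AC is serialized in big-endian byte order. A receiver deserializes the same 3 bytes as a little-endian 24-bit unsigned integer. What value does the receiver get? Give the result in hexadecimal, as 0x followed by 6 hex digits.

Stored big-endian, the bytes at ascending addresses are F1 19 AC.
Read back as little-endian, the first byte is least significant, giving 0xAC19F1.

0xAC19F1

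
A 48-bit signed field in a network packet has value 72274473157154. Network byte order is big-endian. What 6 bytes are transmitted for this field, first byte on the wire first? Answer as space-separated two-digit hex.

72274473157154 in hexadecimal, padded to 48 bits, is 0x41BBB64C8222.
Split into bytes (most-significant first): 41 BB B6 4C 82 22.
In big-endian order the high byte comes first in memory.
So the memory order matches the most-significant-first order: 41 BB B6 4C 82 22.

41 BB B6 4C 82 22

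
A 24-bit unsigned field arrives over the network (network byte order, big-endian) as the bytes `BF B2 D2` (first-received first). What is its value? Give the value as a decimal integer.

12563154

In big-endian order the high byte comes first in memory.
The bytes are already most-significant first: 0xBFB2D2.
0xBFB2D2 = 12563154.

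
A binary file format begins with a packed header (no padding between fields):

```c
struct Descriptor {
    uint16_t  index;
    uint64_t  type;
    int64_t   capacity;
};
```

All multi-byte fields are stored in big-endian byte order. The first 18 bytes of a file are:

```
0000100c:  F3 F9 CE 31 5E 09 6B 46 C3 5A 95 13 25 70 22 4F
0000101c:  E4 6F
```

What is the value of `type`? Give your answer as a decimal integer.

`type` follows `index` (2 bytes), so it starts at byte offset 2 and occupies 8 bytes.
Bytes at offsets 2..9: CE 31 5E 09 6B 46 C3 5A.
In big-endian order the high byte comes first in memory.
The bytes are already most-significant first: 0xCE315E096B46C35A.
0xCE315E096B46C35A = 14857760040219493210.

14857760040219493210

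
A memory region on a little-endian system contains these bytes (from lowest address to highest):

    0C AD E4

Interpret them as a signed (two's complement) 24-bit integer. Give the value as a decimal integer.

-1790708

Little-endian stores the least-significant byte at the lowest address.
Reassemble most-significant byte first: E4 AD 0C → 0xE4AD0C.
Top bit is set, so as a signed 24-bit value this is 0xE4AD0C − 2^24 = -1790708.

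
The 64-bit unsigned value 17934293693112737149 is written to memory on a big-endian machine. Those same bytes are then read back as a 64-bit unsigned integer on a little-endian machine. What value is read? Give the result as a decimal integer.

9033520511252554744

17934293693112737149 in 64-bit hexadecimal is 0xF8E369180B835D7D.
Stored big-endian, the bytes at ascending addresses are F8 E3 69 18 0B 83 5D 7D.
Read back as little-endian, the first byte is least significant, giving 0x7D5D830B1869E3F8.
0x7D5D830B1869E3F8 = 9033520511252554744.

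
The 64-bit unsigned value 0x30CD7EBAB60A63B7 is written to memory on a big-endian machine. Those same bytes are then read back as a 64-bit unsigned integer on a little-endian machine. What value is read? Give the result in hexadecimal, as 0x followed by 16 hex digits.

0xB7630AB6BA7ECD30

Stored big-endian, the bytes at ascending addresses are 30 CD 7E BA B6 0A 63 B7.
Read back as little-endian, the first byte is least significant, giving 0xB7630AB6BA7ECD30.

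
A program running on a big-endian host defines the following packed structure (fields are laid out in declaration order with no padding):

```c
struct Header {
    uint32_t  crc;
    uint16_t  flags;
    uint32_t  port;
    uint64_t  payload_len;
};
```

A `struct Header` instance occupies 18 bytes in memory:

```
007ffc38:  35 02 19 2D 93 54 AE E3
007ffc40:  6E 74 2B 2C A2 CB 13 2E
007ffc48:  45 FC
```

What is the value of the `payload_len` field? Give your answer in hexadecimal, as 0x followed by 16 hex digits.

0x2B2CA2CB132E45FC

`payload_len` follows `crc` (4 B), `flags` (2 B), `port` (4 B), so it starts at offset 4 + 2 + 4 = 10 and occupies 8 bytes.
Bytes at offsets 10..17: 2B 2C A2 CB 13 2E 45 FC.
Big-endian: lowest address holds the most-significant byte.
The bytes are already most-significant first: 0x2B2CA2CB132E45FC.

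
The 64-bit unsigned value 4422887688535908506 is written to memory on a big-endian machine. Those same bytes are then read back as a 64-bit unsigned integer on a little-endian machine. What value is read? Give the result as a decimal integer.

4422887688535908506 in 64-bit hexadecimal is 0x3D6140EB54A1A09A.
Stored big-endian, the bytes at ascending addresses are 3D 61 40 EB 54 A1 A0 9A.
Read back as little-endian, the first byte is least significant, giving 0x9AA0A154EB40613D.
0x9AA0A154EB40613D = 11142082864210796861.

11142082864210796861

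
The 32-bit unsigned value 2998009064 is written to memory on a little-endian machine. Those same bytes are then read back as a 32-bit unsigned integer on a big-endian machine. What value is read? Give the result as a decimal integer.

2998009064 in 32-bit hexadecimal is 0xB2B1FCE8.
Stored little-endian, the bytes at ascending addresses are E8 FC B1 B2.
Read back as big-endian, the last byte is least significant, giving 0xE8FCB1B2.
0xE8FCB1B2 = 3908874674.

3908874674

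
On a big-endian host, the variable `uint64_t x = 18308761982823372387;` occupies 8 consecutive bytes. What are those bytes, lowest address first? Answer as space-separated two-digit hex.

18308761982823372387 in hexadecimal, padded to 64 bits, is 0xFE15CA04F75D1663.
Split into bytes (most-significant first): FE 15 CA 04 F7 5D 16 63.
In big-endian order the high byte comes first in memory.
So the memory order matches the most-significant-first order: FE 15 CA 04 F7 5D 16 63.

FE 15 CA 04 F7 5D 16 63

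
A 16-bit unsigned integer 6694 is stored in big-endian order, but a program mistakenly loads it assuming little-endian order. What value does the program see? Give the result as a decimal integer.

9754

6694 in 16-bit hexadecimal is 0x1A26.
Stored big-endian, the bytes at ascending addresses are 1A 26.
Read back as little-endian, the first byte is least significant, giving 0x261A.
0x261A = 9754.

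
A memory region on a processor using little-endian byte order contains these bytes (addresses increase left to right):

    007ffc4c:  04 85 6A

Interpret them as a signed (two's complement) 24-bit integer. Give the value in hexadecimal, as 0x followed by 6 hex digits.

Little-endian stores the least-significant byte at the lowest address.
Reassemble most-significant byte first: 6A 85 04 → 0x6A8504.

0x6A8504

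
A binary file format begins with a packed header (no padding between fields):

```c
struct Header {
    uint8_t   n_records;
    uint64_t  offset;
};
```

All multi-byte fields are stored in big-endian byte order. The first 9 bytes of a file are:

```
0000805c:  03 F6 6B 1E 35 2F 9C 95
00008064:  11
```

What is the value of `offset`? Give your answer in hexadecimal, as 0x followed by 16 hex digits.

0xF66B1E352F9C9511

`offset` follows `n_records` (1 byte), so it starts at byte offset 1 and occupies 8 bytes.
Bytes at offsets 1..8: F6 6B 1E 35 2F 9C 95 11.
Big-endian: lowest address holds the most-significant byte.
The bytes are already most-significant first: 0xF66B1E352F9C9511.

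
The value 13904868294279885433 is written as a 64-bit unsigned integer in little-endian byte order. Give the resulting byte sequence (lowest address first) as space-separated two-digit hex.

13904868294279885433 in hexadecimal, padded to 64 bits, is 0xC0F8040AE124F279.
Split into bytes (most-significant first): C0 F8 04 0A E1 24 F2 79.
Little-endian: lowest address holds the least-significant byte.
So at ascending addresses the bytes are 79 F2 24 E1 0A 04 F8 C0.

79 F2 24 E1 0A 04 F8 C0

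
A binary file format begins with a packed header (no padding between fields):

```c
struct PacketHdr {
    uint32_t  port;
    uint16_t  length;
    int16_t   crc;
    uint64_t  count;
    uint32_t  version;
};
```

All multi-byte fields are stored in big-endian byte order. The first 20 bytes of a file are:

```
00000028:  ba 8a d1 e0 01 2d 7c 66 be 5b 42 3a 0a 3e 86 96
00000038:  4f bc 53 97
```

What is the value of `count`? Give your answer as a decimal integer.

13716629907134383766

`count` follows `port` (4 B), `length` (2 B), `crc` (2 B), so it starts at offset 4 + 2 + 2 = 8 and occupies 8 bytes.
Bytes at offsets 8..15: BE 5B 42 3A 0A 3E 86 96.
Big-endian stores the most-significant byte at the lowest address.
The bytes are already most-significant first: 0xBE5B423A0A3E8696.
0xBE5B423A0A3E8696 = 13716629907134383766.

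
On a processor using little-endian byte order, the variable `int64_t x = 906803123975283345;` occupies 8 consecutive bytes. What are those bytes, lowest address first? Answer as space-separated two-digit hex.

91 E2 C2 05 A3 9C 95 0C

906803123975283345 in hexadecimal, padded to 64 bits, is 0x0C959CA305C2E291.
Split into bytes (most-significant first): 0C 95 9C A3 05 C2 E2 91.
Little-endian stores the least-significant byte at the lowest address.
So at ascending addresses the bytes are 91 E2 C2 05 A3 9C 95 0C.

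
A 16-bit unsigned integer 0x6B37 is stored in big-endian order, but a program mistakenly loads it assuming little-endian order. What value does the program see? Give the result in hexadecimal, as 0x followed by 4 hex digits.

0x376B

Stored big-endian, the bytes at ascending addresses are 6B 37.
Read back as little-endian, the first byte is least significant, giving 0x376B.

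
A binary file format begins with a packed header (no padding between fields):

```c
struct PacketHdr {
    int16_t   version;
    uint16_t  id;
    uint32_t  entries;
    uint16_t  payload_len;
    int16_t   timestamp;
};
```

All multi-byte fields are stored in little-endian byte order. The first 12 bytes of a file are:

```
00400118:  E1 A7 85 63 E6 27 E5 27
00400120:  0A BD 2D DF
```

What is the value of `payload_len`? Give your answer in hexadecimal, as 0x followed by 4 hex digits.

`payload_len` follows `version` (2 B), `id` (2 B), `entries` (4 B), so it starts at offset 2 + 2 + 4 = 8 and occupies 2 bytes.
Bytes at offsets 8..9: 0A BD.
Little-endian: lowest address holds the least-significant byte.
Reassemble most-significant byte first: BD 0A → 0xBD0A.

0xBD0A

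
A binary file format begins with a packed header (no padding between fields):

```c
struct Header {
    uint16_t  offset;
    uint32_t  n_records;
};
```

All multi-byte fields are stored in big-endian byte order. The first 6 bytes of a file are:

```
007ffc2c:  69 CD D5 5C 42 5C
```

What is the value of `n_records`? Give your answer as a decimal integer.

`n_records` follows `offset` (2 bytes), so it starts at byte offset 2 and occupies 4 bytes.
Bytes at offsets 2..5: D5 5C 42 5C.
In big-endian order the high byte comes first in memory.
The bytes are already most-significant first: 0xD55C425C.
0xD55C425C = 3579593308.

3579593308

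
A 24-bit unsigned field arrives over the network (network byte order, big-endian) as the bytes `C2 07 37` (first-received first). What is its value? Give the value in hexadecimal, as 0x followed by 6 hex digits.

In big-endian order the high byte comes first in memory.
The bytes are already most-significant first: 0xC20737.

0xC20737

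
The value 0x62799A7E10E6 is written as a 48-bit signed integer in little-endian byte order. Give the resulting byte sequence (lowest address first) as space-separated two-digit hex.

Split into bytes (most-significant first): 62 79 9A 7E 10 E6.
Little-endian: lowest address holds the least-significant byte.
So at ascending addresses the bytes are E6 10 7E 9A 79 62.

E6 10 7E 9A 79 62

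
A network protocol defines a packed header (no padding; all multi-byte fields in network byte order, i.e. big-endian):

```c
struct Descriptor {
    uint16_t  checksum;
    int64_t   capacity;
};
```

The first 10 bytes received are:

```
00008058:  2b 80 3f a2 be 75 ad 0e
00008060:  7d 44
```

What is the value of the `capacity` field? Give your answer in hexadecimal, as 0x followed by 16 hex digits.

`capacity` follows `checksum` (2 bytes), so it starts at byte offset 2 and occupies 8 bytes.
Bytes at offsets 2..9: 3F A2 BE 75 AD 0E 7D 44.
Big-endian stores the most-significant byte at the lowest address.
The bytes are already most-significant first: 0x3FA2BE75AD0E7D44.

0x3FA2BE75AD0E7D44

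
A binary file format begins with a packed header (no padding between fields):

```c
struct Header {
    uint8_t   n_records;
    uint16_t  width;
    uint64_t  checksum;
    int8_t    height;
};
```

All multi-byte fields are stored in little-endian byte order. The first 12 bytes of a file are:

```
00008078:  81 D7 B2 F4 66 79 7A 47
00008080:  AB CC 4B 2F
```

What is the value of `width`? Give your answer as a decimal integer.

`width` follows `n_records` (1 byte), so it starts at byte offset 1 and occupies 2 bytes.
Bytes at offsets 1..2: D7 B2.
Little-endian: lowest address holds the least-significant byte.
Reassemble most-significant byte first: B2 D7 → 0xB2D7.
0xB2D7 = 45783.

45783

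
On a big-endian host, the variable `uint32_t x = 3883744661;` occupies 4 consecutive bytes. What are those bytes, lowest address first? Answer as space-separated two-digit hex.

3883744661 in hexadecimal, padded to 32 bits, is 0xE77D3D95.
Split into bytes (most-significant first): E7 7D 3D 95.
In big-endian order the high byte comes first in memory.
So the memory order matches the most-significant-first order: E7 7D 3D 95.

E7 7D 3D 95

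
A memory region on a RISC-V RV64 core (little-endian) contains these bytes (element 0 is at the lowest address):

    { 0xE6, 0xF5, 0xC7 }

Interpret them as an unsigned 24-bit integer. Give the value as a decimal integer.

13104614

Little-endian stores the least-significant byte at the lowest address.
Reassemble most-significant byte first: C7 F5 E6 → 0xC7F5E6.
0xC7F5E6 = 13104614.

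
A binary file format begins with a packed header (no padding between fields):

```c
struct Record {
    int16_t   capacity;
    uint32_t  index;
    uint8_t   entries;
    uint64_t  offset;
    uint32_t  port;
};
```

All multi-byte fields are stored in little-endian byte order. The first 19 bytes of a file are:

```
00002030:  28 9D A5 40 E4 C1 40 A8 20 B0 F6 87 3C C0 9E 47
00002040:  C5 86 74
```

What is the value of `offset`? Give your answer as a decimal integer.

`offset` follows `capacity` (2 B), `index` (4 B), `entries` (1 B), so it starts at offset 2 + 4 + 1 = 7 and occupies 8 bytes.
Bytes at offsets 7..14: A8 20 B0 F6 87 3C C0 9E.
Little-endian: lowest address holds the least-significant byte.
Reassemble most-significant byte first: 9E C0 3C 87 F6 B0 20 A8 → 0x9EC03C87F6B020A8.
0x9EC03C87F6B020A8 = 11439209608178049192.

11439209608178049192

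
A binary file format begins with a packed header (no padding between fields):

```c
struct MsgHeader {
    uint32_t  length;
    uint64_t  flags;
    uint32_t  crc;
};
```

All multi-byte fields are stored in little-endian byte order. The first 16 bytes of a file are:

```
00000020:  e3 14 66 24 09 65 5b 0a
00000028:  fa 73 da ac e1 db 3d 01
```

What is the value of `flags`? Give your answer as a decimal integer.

`flags` follows `length` (4 bytes), so it starts at byte offset 4 and occupies 8 bytes.
Bytes at offsets 4..11: 09 65 5B 0A FA 73 DA AC.
In little-endian order the low byte comes first in memory.
Reassemble most-significant byte first: AC DA 73 FA 0A 5B 65 09 → 0xACDA73FA0A5B6509.
0xACDA73FA0A5B6509 = 12455395237199308041.

12455395237199308041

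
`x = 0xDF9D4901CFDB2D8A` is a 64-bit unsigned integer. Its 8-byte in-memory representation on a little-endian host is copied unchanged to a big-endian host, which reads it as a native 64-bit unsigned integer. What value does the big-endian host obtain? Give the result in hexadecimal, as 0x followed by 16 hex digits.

Stored little-endian, the bytes at ascending addresses are 8A 2D DB CF 01 49 9D DF.
Read back as big-endian, the last byte is least significant, giving 0x8A2DDBCF01499DDF.

0x8A2DDBCF01499DDF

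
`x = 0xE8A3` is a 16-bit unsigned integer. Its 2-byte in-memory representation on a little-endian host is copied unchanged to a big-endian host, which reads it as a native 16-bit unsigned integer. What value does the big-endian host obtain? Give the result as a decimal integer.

41960

Stored little-endian, the bytes at ascending addresses are A3 E8.
Read back as big-endian, the last byte is least significant, giving 0xA3E8.
0xA3E8 = 41960.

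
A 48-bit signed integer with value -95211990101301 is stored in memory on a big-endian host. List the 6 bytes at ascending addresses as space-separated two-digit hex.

Two's complement of -95211990101301 in 48 bits: 95211990101301 = 0x569844D92D35; invert → 0xA967BB26D2CA; add 1 → 0xA967BB26D2CB.
Split into bytes (most-significant first): A9 67 BB 26 D2 CB.
Big-endian: lowest address holds the most-significant byte.
So the memory order matches the most-significant-first order: A9 67 BB 26 D2 CB.

A9 67 BB 26 D2 CB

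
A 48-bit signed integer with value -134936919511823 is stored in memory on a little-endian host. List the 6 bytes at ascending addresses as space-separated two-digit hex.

F1 6C D8 8C 46 85

Two's complement of -134936919511823 in 48 bits: 134936919511823 = 0x7AB97327930F; invert → 0x85468CD86CF0; add 1 → 0x85468CD86CF1.
Split into bytes (most-significant first): 85 46 8C D8 6C F1.
Little-endian stores the least-significant byte at the lowest address.
So at ascending addresses the bytes are F1 6C D8 8C 46 85.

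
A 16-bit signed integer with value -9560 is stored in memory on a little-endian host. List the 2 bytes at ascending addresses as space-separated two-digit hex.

Two's complement of -9560 in 16 bits: 9560 = 0x2558; invert → 0xDAA7; add 1 → 0xDAA8.
Split into bytes (most-significant first): DA A8.
In little-endian order the low byte comes first in memory.
So at ascending addresses the bytes are A8 DA.

A8 DA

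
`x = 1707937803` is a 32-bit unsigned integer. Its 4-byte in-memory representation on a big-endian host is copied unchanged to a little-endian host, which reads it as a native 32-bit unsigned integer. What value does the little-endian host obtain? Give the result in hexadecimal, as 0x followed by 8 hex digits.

1707937803 in 32-bit hexadecimal is 0x65CD100B.
Stored big-endian, the bytes at ascending addresses are 65 CD 10 0B.
Read back as little-endian, the first byte is least significant, giving 0x0B10CD65.

0x0B10CD65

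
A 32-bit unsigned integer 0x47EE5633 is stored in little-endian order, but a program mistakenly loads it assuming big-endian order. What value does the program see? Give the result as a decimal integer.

861335111

Stored little-endian, the bytes at ascending addresses are 33 56 EE 47.
Read back as big-endian, the last byte is least significant, giving 0x3356EE47.
0x3356EE47 = 861335111.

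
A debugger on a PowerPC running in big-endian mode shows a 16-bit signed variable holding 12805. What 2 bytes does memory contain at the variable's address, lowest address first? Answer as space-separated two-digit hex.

12805 in hexadecimal, padded to 16 bits, is 0x3205.
Split into bytes (most-significant first): 32 05.
Big-endian stores the most-significant byte at the lowest address.
So the memory order matches the most-significant-first order: 32 05.

32 05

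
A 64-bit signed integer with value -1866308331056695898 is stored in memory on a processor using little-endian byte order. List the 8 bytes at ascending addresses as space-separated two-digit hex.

Two's complement of -1866308331056695898 in 64 bits: 1866308331056695898 = 0x19E67589F9FC8A5A; invert → 0xE6198A76060375A5; add 1 → 0xE6198A76060375A6.
Split into bytes (most-significant first): E6 19 8A 76 06 03 75 A6.
Little-endian: lowest address holds the least-significant byte.
So at ascending addresses the bytes are A6 75 03 06 76 8A 19 E6.

A6 75 03 06 76 8A 19 E6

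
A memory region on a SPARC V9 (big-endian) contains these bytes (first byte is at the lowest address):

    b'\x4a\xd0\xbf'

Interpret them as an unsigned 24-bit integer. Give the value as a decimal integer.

4903103

Big-endian stores the most-significant byte at the lowest address.
The bytes are already most-significant first: 0x4AD0BF.
0x4AD0BF = 4903103.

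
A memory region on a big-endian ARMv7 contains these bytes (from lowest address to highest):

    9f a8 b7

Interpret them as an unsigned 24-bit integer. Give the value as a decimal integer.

In big-endian order the high byte comes first in memory.
The bytes are already most-significant first: 0x9FA8B7.
0x9FA8B7 = 10463415.

10463415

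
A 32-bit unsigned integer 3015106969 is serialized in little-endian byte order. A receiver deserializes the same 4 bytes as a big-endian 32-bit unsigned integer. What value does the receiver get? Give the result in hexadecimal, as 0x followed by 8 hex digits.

3015106969 in 32-bit hexadecimal is 0xB3B6E199.
Stored little-endian, the bytes at ascending addresses are 99 E1 B6 B3.
Read back as big-endian, the last byte is least significant, giving 0x99E1B6B3.

0x99E1B6B3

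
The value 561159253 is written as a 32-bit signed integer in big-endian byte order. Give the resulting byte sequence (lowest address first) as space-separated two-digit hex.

561159253 in hexadecimal, padded to 32 bits, is 0x21729C55.
Split into bytes (most-significant first): 21 72 9C 55.
Big-endian stores the most-significant byte at the lowest address.
So the memory order matches the most-significant-first order: 21 72 9C 55.

21 72 9C 55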